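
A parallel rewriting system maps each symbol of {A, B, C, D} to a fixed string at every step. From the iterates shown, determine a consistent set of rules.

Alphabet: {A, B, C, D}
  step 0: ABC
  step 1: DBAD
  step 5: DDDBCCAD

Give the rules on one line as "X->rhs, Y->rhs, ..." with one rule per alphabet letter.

  step 0 ⇒ step 1: ABC ⇒ DB·A·D
    A ↦ DB
    B ↦ A
    C ↦ D
    D ↦ C  (constrained at step 1)

A->DB, B->A, C->D, D->C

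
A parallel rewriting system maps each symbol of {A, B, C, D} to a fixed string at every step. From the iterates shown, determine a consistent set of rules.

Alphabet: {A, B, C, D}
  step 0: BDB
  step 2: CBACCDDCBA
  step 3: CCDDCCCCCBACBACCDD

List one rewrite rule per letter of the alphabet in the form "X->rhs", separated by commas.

  step 2 ⇒ step 3: CBACCDDCBA ⇒ CC·D·D·CC·CC·CBA·CBA·CC·D·D
    A ↦ D
    B ↦ D
    C ↦ CC
    D ↦ CBA

A->D, B->D, C->CC, D->CBA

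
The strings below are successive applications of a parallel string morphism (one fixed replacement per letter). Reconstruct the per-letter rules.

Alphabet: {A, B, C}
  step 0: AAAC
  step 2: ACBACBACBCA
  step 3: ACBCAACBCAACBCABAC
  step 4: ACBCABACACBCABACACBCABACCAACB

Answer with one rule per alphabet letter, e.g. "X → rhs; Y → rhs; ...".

A->AC, B->CA, C->B

  step 3 ⇒ step 4: ACBCAACBCAACBCABAC ⇒ AC·B·CA·B·AC·AC·B·CA·B·AC·AC·B·CA·B·AC·CA·AC·B
    A ↦ AC
    B ↦ CA
    C ↦ B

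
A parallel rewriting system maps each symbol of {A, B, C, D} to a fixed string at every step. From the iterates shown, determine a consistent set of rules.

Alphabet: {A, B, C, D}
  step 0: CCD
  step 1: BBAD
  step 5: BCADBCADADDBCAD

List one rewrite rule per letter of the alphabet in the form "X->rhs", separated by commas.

A->C, B->D, C->B, D->AD

  step 0 ⇒ step 1: CCD ⇒ B·B·AD
    C ↦ B
    D ↦ AD
    A ↦ C  (constrained at step 1)
    B ↦ D  (constrained at step 1)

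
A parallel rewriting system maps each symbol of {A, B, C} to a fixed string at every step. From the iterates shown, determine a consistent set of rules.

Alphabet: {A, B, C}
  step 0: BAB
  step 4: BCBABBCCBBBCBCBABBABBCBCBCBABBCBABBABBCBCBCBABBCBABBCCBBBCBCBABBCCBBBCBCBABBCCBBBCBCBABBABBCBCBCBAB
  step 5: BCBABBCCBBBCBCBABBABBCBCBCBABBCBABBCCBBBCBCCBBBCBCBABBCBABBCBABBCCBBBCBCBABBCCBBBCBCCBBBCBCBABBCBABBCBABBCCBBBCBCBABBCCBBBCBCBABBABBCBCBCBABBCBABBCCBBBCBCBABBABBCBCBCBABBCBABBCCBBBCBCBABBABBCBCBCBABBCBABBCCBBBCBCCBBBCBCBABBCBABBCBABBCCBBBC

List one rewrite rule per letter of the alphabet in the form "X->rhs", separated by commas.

A->CBB, B->BC, C->BAB

  step 4 ⇒ step 5: BCBABBCCBBBCBCBABBABBCBCBCBABBCBABBABBCBCBCBABBCBABBCCBBBCBCBABBCCBBBCBCBABBCCBBBCBCBABBABBCBCBCBAB ⇒ BC·BAB·BC·CBB·BC·BC·BAB·BAB·BC·BC·BC·BAB·BC·BAB·BC·CBB·BC·BC·CBB·BC·BC·BAB·BC·BAB·BC·BAB·BC·CBB·BC·BC·BAB·BC·CBB·BC·BC·CBB·BC·BC·BAB·BC·BAB·BC·BAB·BC·CBB·BC·BC·BAB·BC·CBB·BC·BC·BAB·BAB·BC·BC·BC·BAB·BC·BAB·BC·CBB·BC·BC·BAB·BAB·BC·BC·BC·BAB·BC·BAB·BC·CBB·BC·BC·BAB·BAB·BC·BC·BC·BAB·BC·BAB·BC·CBB·BC·BC·CBB·BC·BC·BAB·BC·BAB·BC·BAB·BC·CBB·BC
    A ↦ CBB
    B ↦ BC
    C ↦ BAB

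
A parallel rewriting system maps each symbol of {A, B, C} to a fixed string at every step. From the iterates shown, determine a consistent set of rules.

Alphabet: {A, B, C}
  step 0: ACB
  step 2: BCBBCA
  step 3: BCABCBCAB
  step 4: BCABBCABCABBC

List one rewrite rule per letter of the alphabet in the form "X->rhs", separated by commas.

  step 3 ⇒ step 4: BCABCBCAB ⇒ BC·A·B·BC·A·BC·A·B·BC
    A ↦ B
    B ↦ BC
    C ↦ A

A->B, B->BC, C->A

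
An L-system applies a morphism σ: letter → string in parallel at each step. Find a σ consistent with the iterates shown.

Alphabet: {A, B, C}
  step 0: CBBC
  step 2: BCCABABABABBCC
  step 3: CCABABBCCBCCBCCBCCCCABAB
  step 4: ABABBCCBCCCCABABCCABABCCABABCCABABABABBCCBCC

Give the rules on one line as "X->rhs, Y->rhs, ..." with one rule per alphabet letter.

  step 3 ⇒ step 4: CCABABBCCBCCBCCBCCCCABAB ⇒ AB·AB·B·CC·B·CC·CC·AB·AB·CC·AB·AB·CC·AB·AB·CC·AB·AB·AB·AB·B·CC·B·CC
    A ↦ B
    B ↦ CC
    C ↦ AB

A->B, B->CC, C->AB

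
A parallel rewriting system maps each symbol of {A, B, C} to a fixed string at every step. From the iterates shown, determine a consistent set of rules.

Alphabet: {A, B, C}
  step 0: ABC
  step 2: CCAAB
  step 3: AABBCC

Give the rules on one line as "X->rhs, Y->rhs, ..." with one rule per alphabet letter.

  step 2 ⇒ step 3: CCAAB ⇒ A·A·B·B·CC
    A ↦ B
    B ↦ CC
    C ↦ A

A->B, B->CC, C->A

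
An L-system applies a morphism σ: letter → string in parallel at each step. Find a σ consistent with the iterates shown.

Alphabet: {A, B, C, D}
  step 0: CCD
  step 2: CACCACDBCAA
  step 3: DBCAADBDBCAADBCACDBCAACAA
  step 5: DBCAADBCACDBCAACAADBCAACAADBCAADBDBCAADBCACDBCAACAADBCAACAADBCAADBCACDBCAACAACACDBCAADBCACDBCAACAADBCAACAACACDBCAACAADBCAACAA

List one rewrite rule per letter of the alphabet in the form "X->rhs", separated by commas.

A->CAA, B->C, C->DB, D->CA

  step 2 ⇒ step 3: CACCACDBCAA ⇒ DB·CAA·DB·DB·CAA·DB·CA·C·DB·CAA·CAA
    A ↦ CAA
    B ↦ C
    C ↦ DB
    D ↦ CA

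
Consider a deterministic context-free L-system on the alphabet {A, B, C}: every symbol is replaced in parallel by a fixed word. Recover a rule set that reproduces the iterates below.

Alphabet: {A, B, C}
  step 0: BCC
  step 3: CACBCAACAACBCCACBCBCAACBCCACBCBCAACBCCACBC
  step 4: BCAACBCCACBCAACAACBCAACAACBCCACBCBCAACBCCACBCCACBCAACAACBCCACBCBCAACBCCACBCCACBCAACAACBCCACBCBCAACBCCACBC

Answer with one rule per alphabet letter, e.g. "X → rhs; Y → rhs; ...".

  step 3 ⇒ step 4: CACBCAACAACBCCACBCBCAACBCCACBCBCAACBCCACBC ⇒ BC·AAC·BC·CAC·BC·AAC·AAC·BC·AAC·AAC·BC·CAC·BC·BC·AAC·BC·CAC·BC·CAC·BC·AAC·AAC·BC·CAC·BC·BC·AAC·BC·CAC·BC·CAC·BC·AAC·AAC·BC·CAC·BC·BC·AAC·BC·CAC·BC
    A ↦ AAC
    B ↦ CAC
    C ↦ BC

A->AAC, B->CAC, C->BC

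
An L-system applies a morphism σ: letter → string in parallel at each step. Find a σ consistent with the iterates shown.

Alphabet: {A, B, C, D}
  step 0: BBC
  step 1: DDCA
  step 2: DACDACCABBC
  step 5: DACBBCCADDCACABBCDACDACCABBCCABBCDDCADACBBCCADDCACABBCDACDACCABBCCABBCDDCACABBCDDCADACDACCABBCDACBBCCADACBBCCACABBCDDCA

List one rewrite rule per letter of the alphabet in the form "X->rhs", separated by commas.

  step 1 ⇒ step 2: DDCA ⇒ DAC·DAC·CA·BBC
    A ↦ BBC
    C ↦ CA
    D ↦ DAC
  step 0 ⇒ step 1: BBC ⇒ D·D·CA
    B ↦ D

A->BBC, B->D, C->CA, D->DAC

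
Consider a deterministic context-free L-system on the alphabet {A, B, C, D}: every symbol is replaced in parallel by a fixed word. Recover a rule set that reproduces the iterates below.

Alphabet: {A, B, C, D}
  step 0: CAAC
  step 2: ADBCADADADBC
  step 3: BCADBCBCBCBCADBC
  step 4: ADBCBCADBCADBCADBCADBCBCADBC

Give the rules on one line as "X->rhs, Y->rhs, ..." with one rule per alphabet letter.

  step 3 ⇒ step 4: BCADBCBCBCBCADBC ⇒ AD·BC·B·C·AD·BC·AD·BC·AD·BC·AD·BC·B·C·AD·BC
    A ↦ B
    B ↦ AD
    C ↦ BC
    D ↦ C

A->B, B->AD, C->BC, D->C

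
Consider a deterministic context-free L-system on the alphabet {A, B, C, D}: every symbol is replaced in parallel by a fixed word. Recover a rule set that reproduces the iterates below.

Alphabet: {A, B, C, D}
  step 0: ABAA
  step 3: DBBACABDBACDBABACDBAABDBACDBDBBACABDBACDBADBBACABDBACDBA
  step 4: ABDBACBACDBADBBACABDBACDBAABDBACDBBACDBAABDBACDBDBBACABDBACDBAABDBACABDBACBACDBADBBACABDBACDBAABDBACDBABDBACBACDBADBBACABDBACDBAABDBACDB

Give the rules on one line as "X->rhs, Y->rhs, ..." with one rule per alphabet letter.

  step 3 ⇒ step 4: DBBACABDBACDBABACDBAABDBACDBDBBACABDBACDBADBBACABDBACDBA ⇒ ABD·BAC·BAC·DB·A·DB·BAC·ABD·BAC·DB·A·ABD·BAC·DB·BAC·DB·A·ABD·BAC·DB·DB·BAC·ABD·BAC·DB·A·ABD·BAC·ABD·BAC·BAC·DB·A·DB·BAC·ABD·BAC·DB·A·ABD·BAC·DB·ABD·BAC·BAC·DB·A·DB·BAC·ABD·BAC·DB·A·ABD·BAC·DB
    A ↦ DB
    B ↦ BAC
    C ↦ A
    D ↦ ABD

A->DB, B->BAC, C->A, D->ABD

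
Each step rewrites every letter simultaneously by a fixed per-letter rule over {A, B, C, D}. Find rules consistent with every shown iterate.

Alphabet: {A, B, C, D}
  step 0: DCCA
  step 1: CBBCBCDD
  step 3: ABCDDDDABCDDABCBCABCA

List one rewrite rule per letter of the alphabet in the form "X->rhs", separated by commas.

  step 0 ⇒ step 1: DCCA ⇒ CB·BC·BC·DD
    A ↦ DD
    C ↦ BC
    D ↦ CB
    B ↦ A  (constrained at step 1)

A->DD, B->A, C->BC, D->CB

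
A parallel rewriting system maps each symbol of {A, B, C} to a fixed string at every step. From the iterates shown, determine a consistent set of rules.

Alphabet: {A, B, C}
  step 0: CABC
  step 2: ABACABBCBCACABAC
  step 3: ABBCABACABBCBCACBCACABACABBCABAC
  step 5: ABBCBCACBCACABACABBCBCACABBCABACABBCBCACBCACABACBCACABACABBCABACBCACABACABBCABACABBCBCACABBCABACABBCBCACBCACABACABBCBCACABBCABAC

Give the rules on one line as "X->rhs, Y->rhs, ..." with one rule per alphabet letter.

  step 2 ⇒ step 3: ABACABBCBCACABAC ⇒ AB·BC·AB·AC·AB·BC·BC·AC·BC·AC·AB·AC·AB·BC·AB·AC
    A ↦ AB
    B ↦ BC
    C ↦ AC

A->AB, B->BC, C->AC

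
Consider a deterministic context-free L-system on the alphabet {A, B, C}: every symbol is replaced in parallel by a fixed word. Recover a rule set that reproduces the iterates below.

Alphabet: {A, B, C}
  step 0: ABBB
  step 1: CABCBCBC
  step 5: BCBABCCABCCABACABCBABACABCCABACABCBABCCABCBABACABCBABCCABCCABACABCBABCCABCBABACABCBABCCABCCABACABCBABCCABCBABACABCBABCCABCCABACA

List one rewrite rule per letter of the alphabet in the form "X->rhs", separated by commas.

  step 0 ⇒ step 1: ABBB ⇒ CA·BC·BC·BC
    A ↦ CA
    B ↦ BC
    C ↦ BA  (constrained at step 1)

A->CA, B->BC, C->BA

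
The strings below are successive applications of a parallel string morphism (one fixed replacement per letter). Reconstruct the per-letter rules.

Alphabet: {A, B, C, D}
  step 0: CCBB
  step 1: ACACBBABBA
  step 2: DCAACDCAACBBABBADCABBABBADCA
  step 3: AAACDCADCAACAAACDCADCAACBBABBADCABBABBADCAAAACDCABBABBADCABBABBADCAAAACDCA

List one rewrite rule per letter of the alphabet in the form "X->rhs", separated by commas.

  step 2 ⇒ step 3: DCAACDCAACBBABBADCABBABBADCA ⇒ AA·AC·DCA·DCA·AC·AA·AC·DCA·DCA·AC·BBA·BBA·DCA·BBA·BBA·DCA·AA·AC·DCA·BBA·BBA·DCA·BBA·BBA·DCA·AA·AC·DCA
    A ↦ DCA
    B ↦ BBA
    C ↦ AC
    D ↦ AA

A->DCA, B->BBA, C->AC, D->AA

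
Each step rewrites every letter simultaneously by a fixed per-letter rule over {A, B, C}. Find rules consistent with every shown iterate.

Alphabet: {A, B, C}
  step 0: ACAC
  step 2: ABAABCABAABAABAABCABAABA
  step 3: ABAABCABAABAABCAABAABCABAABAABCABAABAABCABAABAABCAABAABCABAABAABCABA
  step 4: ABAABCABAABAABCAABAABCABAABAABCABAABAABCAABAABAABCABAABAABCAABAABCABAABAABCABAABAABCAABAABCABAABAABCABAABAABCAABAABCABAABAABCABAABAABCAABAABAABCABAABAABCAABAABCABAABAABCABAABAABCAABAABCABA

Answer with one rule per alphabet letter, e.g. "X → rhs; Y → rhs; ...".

  step 3 ⇒ step 4: ABAABCABAABAABCAABAABCABAABAABCABAABAABCABAABAABCAABAABCABAABAABCABA ⇒ ABA·ABC·ABA·ABA·ABC·A·ABA·ABC·ABA·ABA·ABC·ABA·ABA·ABC·A·ABA·ABA·ABC·ABA·ABA·ABC·A·ABA·ABC·ABA·ABA·ABC·ABA·ABA·ABC·A·ABA·ABC·ABA·ABA·ABC·ABA·ABA·ABC·A·ABA·ABC·ABA·ABA·ABC·ABA·ABA·ABC·A·ABA·ABA·ABC·ABA·ABA·ABC·A·ABA·ABC·ABA·ABA·ABC·ABA·ABA·ABC·A·ABA·ABC·ABA
    A ↦ ABA
    B ↦ ABC
    C ↦ A

A->ABA, B->ABC, C->A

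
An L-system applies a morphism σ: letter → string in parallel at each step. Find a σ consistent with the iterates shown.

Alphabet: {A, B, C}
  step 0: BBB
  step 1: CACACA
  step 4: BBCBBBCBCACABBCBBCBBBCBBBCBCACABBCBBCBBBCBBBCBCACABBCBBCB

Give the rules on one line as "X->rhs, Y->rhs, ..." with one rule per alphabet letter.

  step 0 ⇒ step 1: BBB ⇒ CA·CA·CA
    B ↦ CA
    A ↦ B  (constrained at step 1)
    C ↦ BBC  (constrained at step 1)

A->B, B->CA, C->BBC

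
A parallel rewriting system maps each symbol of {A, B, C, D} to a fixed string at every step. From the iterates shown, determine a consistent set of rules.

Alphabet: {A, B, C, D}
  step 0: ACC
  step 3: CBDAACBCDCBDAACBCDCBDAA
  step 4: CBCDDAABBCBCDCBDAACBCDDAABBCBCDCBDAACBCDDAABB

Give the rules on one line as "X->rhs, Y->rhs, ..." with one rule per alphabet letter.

A->B, B->CD, C->CB, D->DAA

  step 3 ⇒ step 4: CBDAACBCDCBDAACBCDCBDAA ⇒ CB·CD·DAA·B·B·CB·CD·CB·DAA·CB·CD·DAA·B·B·CB·CD·CB·DAA·CB·CD·DAA·B·B
    A ↦ B
    B ↦ CD
    C ↦ CB
    D ↦ DAA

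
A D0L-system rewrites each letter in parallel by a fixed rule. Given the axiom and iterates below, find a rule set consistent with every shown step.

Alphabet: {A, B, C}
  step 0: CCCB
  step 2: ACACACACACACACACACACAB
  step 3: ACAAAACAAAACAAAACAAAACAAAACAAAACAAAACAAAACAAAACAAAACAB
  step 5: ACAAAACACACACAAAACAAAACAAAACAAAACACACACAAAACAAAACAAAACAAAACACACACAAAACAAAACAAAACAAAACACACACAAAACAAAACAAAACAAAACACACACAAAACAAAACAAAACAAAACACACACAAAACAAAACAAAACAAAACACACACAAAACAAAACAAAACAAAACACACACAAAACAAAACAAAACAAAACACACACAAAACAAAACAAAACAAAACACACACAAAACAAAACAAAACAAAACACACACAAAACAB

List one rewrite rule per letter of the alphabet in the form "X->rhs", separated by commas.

A->AC, B->AB, C->AAA

  step 2 ⇒ step 3: ACACACACACACACACACACAB ⇒ AC·AAA·AC·AAA·AC·AAA·AC·AAA·AC·AAA·AC·AAA·AC·AAA·AC·AAA·AC·AAA·AC·AAA·AC·AB
    A ↦ AC
    B ↦ AB
    C ↦ AAA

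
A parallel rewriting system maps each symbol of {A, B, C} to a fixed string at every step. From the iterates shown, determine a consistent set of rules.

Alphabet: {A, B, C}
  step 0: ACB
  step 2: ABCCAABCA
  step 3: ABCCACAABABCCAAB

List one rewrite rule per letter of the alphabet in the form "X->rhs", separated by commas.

A->AB, B->C, C->CA

  step 2 ⇒ step 3: ABCCAABCA ⇒ AB·C·CA·CA·AB·AB·C·CA·AB
    A ↦ AB
    B ↦ C
    C ↦ CA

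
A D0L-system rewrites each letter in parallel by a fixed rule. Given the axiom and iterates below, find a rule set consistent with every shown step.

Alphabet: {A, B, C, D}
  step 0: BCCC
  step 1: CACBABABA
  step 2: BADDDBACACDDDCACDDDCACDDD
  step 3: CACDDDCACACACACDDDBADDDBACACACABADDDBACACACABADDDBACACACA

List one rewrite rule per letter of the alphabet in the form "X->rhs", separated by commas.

A->DDD, B->CAC, C->BA, D->CA

  step 2 ⇒ step 3: BADDDBACACDDDCACDDDCACDDD ⇒ CAC·DDD·CA·CA·CA·CAC·DDD·BA·DDD·BA·CA·CA·CA·BA·DDD·BA·CA·CA·CA·BA·DDD·BA·CA·CA·CA
    A ↦ DDD
    B ↦ CAC
    C ↦ BA
    D ↦ CA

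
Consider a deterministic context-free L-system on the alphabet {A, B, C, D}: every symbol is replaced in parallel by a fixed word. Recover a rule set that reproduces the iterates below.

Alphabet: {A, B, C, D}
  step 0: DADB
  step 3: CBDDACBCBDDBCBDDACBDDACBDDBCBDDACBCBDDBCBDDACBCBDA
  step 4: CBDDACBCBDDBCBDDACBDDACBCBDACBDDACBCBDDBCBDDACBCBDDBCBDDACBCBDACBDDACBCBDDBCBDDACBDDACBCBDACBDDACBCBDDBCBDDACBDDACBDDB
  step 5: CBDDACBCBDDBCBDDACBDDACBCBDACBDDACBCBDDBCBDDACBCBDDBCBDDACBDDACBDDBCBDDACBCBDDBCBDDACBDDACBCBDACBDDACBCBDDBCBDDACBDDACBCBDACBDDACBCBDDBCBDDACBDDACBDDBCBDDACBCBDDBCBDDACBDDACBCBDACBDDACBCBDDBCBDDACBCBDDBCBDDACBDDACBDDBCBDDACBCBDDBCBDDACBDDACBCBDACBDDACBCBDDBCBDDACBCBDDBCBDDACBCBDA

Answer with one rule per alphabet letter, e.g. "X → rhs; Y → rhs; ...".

A->DDB, B->DA, C->CBD, D->CB

  step 4 ⇒ step 5: CBDDACBCBDDBCBDDACBDDACBCBDACBDDACBCBDDBCBDDACBCBDDBCBDDACBCBDACBDDACBCBDDBCBDDACBDDACBCBDACBDDACBCBDDBCBDDACBDDACBDDB ⇒ CBD·DA·CB·CB·DDB·CBD·DA·CBD·DA·CB·CB·DA·CBD·DA·CB·CB·DDB·CBD·DA·CB·CB·DDB·CBD·DA·CBD·DA·CB·DDB·CBD·DA·CB·CB·DDB·CBD·DA·CBD·DA·CB·CB·DA·CBD·DA·CB·CB·DDB·CBD·DA·CBD·DA·CB·CB·DA·CBD·DA·CB·CB·DDB·CBD·DA·CBD·DA·CB·DDB·CBD·DA·CB·CB·DDB·CBD·DA·CBD·DA·CB·CB·DA·CBD·DA·CB·CB·DDB·CBD·DA·CB·CB·DDB·CBD·DA·CBD·DA·CB·DDB·CBD·DA·CB·CB·DDB·CBD·DA·CBD·DA·CB·CB·DA·CBD·DA·CB·CB·DDB·CBD·DA·CB·CB·DDB·CBD·DA·CB·CB·DA
    A ↦ DDB
    B ↦ DA
    C ↦ CBD
    D ↦ CB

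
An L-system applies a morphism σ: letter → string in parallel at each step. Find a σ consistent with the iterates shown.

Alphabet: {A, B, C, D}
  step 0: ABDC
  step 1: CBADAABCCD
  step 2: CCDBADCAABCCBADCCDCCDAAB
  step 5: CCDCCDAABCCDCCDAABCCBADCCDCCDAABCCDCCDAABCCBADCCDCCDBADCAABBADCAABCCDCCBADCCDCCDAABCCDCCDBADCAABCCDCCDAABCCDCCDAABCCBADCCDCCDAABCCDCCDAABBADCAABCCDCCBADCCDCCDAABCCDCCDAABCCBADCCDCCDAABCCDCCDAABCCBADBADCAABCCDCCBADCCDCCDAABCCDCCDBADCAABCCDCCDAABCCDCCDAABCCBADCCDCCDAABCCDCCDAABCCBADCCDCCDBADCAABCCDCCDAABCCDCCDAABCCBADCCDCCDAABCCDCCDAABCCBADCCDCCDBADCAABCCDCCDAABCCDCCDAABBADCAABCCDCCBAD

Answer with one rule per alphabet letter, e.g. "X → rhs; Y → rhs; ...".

A->C, B->BAD, C->CCD, D->AAB

  step 1 ⇒ step 2: CBADAABCCD ⇒ CCD·BAD·C·AAB·C·C·BAD·CCD·CCD·AAB
    A ↦ C
    B ↦ BAD
    C ↦ CCD
    D ↦ AAB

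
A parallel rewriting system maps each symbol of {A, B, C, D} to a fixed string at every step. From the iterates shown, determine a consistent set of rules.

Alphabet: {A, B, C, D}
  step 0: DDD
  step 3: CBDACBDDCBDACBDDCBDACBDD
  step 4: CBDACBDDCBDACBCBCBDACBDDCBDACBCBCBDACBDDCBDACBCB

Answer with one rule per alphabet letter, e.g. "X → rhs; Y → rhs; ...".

A->DD, B->A, C->CBD, D->CB

  step 3 ⇒ step 4: CBDACBDDCBDACBDDCBDACBDD ⇒ CBD·A·CB·DD·CBD·A·CB·CB·CBD·A·CB·DD·CBD·A·CB·CB·CBD·A·CB·DD·CBD·A·CB·CB
    A ↦ DD
    B ↦ A
    C ↦ CBD
    D ↦ CB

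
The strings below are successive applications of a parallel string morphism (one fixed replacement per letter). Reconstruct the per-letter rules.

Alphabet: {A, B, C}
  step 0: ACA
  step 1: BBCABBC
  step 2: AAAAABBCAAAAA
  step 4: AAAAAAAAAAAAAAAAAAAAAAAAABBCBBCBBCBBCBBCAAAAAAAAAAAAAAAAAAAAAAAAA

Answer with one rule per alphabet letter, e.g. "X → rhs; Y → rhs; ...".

A->BBC, B->AA, C->A

  step 1 ⇒ step 2: BBCABBC ⇒ AA·AA·A·BBC·AA·AA·A
    A ↦ BBC
    B ↦ AA
    C ↦ A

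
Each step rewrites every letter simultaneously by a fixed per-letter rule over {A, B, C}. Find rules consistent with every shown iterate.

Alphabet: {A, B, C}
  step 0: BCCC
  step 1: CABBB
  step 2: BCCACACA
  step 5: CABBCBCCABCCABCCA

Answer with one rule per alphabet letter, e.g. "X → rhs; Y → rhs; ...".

  step 1 ⇒ step 2: CABBB ⇒ B·C·CA·CA·CA
    A ↦ C
    B ↦ CA
    C ↦ B

A->C, B->CA, C->B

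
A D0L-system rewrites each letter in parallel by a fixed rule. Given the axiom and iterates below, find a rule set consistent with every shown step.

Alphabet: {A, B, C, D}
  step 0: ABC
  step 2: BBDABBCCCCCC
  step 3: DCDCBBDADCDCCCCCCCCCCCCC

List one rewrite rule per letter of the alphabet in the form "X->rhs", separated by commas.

A->DA, B->DC, C->CC, D->BB

  step 2 ⇒ step 3: BBDABBCCCCCC ⇒ DC·DC·BB·DA·DC·DC·CC·CC·CC·CC·CC·CC
    A ↦ DA
    B ↦ DC
    C ↦ CC
    D ↦ BB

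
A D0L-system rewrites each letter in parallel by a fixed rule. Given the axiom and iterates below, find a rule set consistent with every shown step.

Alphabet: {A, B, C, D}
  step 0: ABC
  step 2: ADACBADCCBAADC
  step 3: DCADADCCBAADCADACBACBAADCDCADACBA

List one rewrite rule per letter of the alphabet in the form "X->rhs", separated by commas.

A->DC, B->A, C->CBA, D->ADA

  step 2 ⇒ step 3: ADACBADCCBAADC ⇒ DC·ADA·DC·CBA·A·DC·ADA·CBA·CBA·A·DC·DC·ADA·CBA
    A ↦ DC
    B ↦ A
    C ↦ CBA
    D ↦ ADA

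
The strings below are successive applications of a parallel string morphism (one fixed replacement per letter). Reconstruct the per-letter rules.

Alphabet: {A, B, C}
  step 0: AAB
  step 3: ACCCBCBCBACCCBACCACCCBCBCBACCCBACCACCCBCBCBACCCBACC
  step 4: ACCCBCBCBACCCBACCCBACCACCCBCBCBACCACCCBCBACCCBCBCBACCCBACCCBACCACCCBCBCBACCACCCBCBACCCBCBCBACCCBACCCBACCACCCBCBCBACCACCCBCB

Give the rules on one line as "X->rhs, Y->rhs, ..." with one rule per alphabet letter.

A->ACC, B->ACC, C->CB

  step 3 ⇒ step 4: ACCCBCBCBACCCBACCACCCBCBCBACCCBACCACCCBCBCBACCCBACC ⇒ ACC·CB·CB·CB·ACC·CB·ACC·CB·ACC·ACC·CB·CB·CB·ACC·ACC·CB·CB·ACC·CB·CB·CB·ACC·CB·ACC·CB·ACC·ACC·CB·CB·CB·ACC·ACC·CB·CB·ACC·CB·CB·CB·ACC·CB·ACC·CB·ACC·ACC·CB·CB·CB·ACC·ACC·CB·CB
    A ↦ ACC
    B ↦ ACC
    C ↦ CB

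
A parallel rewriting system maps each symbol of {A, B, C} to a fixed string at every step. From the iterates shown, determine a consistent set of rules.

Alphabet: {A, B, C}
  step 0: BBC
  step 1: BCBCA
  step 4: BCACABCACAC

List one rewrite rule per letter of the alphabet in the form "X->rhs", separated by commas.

  step 0 ⇒ step 1: BBC ⇒ BC·BC·A
    B ↦ BC
    C ↦ A
    A ↦ C  (constrained at step 1)

A->C, B->BC, C->A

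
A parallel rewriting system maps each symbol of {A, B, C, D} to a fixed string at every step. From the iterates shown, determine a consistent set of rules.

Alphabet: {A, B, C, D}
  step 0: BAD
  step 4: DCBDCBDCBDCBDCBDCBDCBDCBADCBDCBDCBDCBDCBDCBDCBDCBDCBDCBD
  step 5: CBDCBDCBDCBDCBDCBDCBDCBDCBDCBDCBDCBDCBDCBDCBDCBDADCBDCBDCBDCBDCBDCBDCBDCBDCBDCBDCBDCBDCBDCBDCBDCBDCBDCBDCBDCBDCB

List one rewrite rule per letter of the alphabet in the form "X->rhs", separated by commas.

A->AD, B->CBD, C->D, D->CB

  step 4 ⇒ step 5: DCBDCBDCBDCBDCBDCBDCBDCBADCBDCBDCBDCBDCBDCBDCBDCBDCBDCBD ⇒ CB·D·CBD·CB·D·CBD·CB·D·CBD·CB·D·CBD·CB·D·CBD·CB·D·CBD·CB·D·CBD·CB·D·CBD·AD·CB·D·CBD·CB·D·CBD·CB·D·CBD·CB·D·CBD·CB·D·CBD·CB·D·CBD·CB·D·CBD·CB·D·CBD·CB·D·CBD·CB·D·CBD·CB
    A ↦ AD
    B ↦ CBD
    C ↦ D
    D ↦ CB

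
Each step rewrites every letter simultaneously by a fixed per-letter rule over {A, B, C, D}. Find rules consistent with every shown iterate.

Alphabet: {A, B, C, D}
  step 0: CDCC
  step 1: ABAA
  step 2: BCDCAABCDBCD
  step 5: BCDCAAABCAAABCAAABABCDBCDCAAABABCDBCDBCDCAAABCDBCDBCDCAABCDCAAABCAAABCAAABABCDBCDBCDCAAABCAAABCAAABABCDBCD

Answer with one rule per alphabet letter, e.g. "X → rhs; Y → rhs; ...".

A->BCD, B->CAA, C->A, D->B

  step 1 ⇒ step 2: ABAA ⇒ BCD·CAA·BCD·BCD
    A ↦ BCD
    B ↦ CAA
  step 0 ⇒ step 1: CDCC ⇒ A·B·A·A
    C ↦ A
  step 0 ⇒ step 1: CDCC ⇒ A·B·A·A
    D ↦ B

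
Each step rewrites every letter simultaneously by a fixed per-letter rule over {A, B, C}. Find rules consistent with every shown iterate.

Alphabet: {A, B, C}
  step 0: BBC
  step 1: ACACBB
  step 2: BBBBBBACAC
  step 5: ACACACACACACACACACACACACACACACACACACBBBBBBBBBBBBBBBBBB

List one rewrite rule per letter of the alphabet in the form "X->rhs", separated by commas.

A->B, B->AC, C->BB

  step 1 ⇒ step 2: ACACBB ⇒ B·BB·B·BB·AC·AC
    A ↦ B
    B ↦ AC
    C ↦ BB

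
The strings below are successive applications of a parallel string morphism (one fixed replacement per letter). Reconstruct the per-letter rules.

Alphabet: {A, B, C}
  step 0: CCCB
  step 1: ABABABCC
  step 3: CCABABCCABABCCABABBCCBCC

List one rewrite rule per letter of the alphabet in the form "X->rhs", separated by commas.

  step 0 ⇒ step 1: CCCB ⇒ AB·AB·AB·CC
    B ↦ CC
    C ↦ AB
    A ↦ B  (constrained at step 1)

A->B, B->CC, C->AB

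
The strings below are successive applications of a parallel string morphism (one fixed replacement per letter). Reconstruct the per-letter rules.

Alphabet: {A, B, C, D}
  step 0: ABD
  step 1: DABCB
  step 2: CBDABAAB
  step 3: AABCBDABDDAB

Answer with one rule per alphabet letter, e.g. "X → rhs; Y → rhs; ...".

A->D, B->AB, C->A, D->CB

  step 2 ⇒ step 3: CBDABAAB ⇒ A·AB·CB·D·AB·D·D·AB
    A ↦ D
    B ↦ AB
    C ↦ A
    D ↦ CB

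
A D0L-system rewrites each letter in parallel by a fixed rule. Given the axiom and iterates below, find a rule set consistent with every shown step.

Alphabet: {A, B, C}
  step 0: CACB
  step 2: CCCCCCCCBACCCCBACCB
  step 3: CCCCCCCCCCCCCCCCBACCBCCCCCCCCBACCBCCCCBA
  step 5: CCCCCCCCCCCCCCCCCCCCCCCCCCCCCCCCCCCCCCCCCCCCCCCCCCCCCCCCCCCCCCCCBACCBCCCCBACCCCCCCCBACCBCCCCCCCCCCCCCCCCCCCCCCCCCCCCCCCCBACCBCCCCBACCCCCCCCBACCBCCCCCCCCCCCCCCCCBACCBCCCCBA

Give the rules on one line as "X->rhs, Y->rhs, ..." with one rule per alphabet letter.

  step 2 ⇒ step 3: CCCCCCCCBACCCCBACCB ⇒ CC·CC·CC·CC·CC·CC·CC·CC·BA·CCB·CC·CC·CC·CC·BA·CCB·CC·CC·BA
    A ↦ CCB
    B ↦ BA
    C ↦ CC

A->CCB, B->BA, C->CC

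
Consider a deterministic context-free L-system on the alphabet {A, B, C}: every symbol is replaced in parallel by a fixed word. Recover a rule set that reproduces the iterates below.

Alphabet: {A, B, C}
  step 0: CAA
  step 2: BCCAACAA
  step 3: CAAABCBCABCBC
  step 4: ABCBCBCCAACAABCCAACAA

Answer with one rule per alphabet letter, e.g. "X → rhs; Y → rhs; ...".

A->BC, B->CA, C->A

  step 3 ⇒ step 4: CAAABCBCABCBC ⇒ A·BC·BC·BC·CA·A·CA·A·BC·CA·A·CA·A
    A ↦ BC
    B ↦ CA
    C ↦ A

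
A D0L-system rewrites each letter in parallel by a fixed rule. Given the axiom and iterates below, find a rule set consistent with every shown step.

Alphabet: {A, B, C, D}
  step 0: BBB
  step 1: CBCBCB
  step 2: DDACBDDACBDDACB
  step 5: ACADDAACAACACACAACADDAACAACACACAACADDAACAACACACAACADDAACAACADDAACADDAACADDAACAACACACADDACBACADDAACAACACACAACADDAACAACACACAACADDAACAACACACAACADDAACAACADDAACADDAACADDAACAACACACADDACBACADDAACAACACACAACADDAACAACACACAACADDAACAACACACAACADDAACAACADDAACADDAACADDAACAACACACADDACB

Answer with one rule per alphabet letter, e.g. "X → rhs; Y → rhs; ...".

A->ACA, B->CB, C->DDA, D->AC

  step 1 ⇒ step 2: CBCBCB ⇒ DDA·CB·DDA·CB·DDA·CB
    B ↦ CB
    C ↦ DDA
    A ↦ ACA  (constrained at step 2)
    D ↦ AC  (constrained at step 2)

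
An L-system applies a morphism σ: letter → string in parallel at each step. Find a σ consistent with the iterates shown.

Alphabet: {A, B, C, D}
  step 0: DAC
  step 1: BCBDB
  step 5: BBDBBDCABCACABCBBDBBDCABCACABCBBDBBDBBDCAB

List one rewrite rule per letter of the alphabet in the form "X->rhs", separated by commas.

  step 0 ⇒ step 1: DAC ⇒ BC·BD·B
    A ↦ BD
    C ↦ B
    D ↦ BC
    B ↦ CA  (constrained at step 1)

A->BD, B->CA, C->B, D->BC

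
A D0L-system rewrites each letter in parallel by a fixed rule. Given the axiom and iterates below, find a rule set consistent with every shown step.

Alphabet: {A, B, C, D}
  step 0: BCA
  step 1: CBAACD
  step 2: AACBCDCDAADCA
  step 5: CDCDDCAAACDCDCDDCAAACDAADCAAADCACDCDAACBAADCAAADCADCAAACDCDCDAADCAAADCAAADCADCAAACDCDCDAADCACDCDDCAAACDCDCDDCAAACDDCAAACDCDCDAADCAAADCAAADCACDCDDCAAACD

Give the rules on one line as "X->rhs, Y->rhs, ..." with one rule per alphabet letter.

  step 1 ⇒ step 2: CBAACD ⇒ AA·CB·CD·CD·AA·DCA
    A ↦ CD
    B ↦ CB
    C ↦ AA
    D ↦ DCA

A->CD, B->CB, C->AA, D->DCA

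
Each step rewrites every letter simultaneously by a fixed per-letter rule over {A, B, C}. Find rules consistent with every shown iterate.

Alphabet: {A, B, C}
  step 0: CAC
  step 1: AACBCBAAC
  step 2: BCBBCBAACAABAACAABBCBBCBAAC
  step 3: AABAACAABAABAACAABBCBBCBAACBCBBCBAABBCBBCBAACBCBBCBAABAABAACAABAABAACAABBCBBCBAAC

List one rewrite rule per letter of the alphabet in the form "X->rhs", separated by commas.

A->BCB, B->AAB, C->AAC

  step 2 ⇒ step 3: BCBBCBAACAABAACAABBCBBCBAAC ⇒ AAB·AAC·AAB·AAB·AAC·AAB·BCB·BCB·AAC·BCB·BCB·AAB·BCB·BCB·AAC·BCB·BCB·AAB·AAB·AAC·AAB·AAB·AAC·AAB·BCB·BCB·AAC
    A ↦ BCB
    B ↦ AAB
    C ↦ AAC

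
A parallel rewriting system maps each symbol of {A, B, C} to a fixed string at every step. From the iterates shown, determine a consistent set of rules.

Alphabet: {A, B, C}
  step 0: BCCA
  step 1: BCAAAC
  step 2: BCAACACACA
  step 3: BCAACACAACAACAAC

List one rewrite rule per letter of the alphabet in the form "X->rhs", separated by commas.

  step 2 ⇒ step 3: BCAACACACA ⇒ BC·A·AC·AC·A·AC·A·AC·A·AC
    A ↦ AC
    B ↦ BC
    C ↦ A

A->AC, B->BC, C->A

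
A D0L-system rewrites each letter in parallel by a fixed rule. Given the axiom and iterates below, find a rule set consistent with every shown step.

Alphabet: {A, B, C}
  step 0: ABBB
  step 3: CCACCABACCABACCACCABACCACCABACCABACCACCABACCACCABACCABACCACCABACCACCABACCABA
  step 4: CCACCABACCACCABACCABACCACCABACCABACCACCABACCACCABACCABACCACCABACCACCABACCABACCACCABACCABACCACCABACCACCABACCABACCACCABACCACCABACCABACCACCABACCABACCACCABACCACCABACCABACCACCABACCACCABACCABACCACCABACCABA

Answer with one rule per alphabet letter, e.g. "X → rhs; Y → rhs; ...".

  step 3 ⇒ step 4: CCACCABACCABACCACCABACCACCABACCABACCACCABACCACCABACCABACCACCABACCACCABACCABA ⇒ CCA·CCA·BA·CCA·CCA·BA·CCA·BA·CCA·CCA·BA·CCA·BA·CCA·CCA·BA·CCA·CCA·BA·CCA·BA·CCA·CCA·BA·CCA·CCA·BA·CCA·BA·CCA·CCA·BA·CCA·BA·CCA·CCA·BA·CCA·CCA·BA·CCA·BA·CCA·CCA·BA·CCA·CCA·BA·CCA·BA·CCA·CCA·BA·CCA·BA·CCA·CCA·BA·CCA·CCA·BA·CCA·BA·CCA·CCA·BA·CCA·CCA·BA·CCA·BA·CCA·CCA·BA·CCA·BA
    A ↦ BA
    B ↦ CCA
    C ↦ CCA

A->BA, B->CCA, C->CCA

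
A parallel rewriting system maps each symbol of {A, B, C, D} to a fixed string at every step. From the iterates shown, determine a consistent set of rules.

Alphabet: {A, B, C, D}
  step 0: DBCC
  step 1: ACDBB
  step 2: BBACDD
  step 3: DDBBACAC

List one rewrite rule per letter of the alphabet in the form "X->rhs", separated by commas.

A->B, B->D, C->B, D->AC

  step 2 ⇒ step 3: BBACDD ⇒ D·D·B·B·AC·AC
    A ↦ B
    B ↦ D
    C ↦ B
    D ↦ AC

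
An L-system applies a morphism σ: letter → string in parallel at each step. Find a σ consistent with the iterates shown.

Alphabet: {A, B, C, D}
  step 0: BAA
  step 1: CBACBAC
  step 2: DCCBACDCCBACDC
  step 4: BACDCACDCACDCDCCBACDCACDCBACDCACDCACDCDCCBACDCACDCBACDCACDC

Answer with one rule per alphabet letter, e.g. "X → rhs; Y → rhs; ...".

  step 1 ⇒ step 2: CBACBAC ⇒ DC·C·BAC·DC·C·BAC·DC
    A ↦ BAC
    B ↦ C
    C ↦ DC
    D ↦ AC  (constrained at step 2)

A->BAC, B->C, C->DC, D->AC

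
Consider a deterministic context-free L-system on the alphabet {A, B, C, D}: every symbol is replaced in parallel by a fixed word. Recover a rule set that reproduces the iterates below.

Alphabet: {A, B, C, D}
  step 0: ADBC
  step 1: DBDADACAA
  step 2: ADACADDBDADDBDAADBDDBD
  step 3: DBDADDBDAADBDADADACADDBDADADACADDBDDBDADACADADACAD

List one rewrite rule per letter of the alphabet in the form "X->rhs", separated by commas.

A->DBD, B->AC, C->AA, D->AD

  step 2 ⇒ step 3: ADACADDBDADDBDAADBDDBD ⇒ DBD·AD·DBD·AA·DBD·AD·AD·AC·AD·DBD·AD·AD·AC·AD·DBD·DBD·AD·AC·AD·AD·AC·AD
    A ↦ DBD
    B ↦ AC
    C ↦ AA
    D ↦ AD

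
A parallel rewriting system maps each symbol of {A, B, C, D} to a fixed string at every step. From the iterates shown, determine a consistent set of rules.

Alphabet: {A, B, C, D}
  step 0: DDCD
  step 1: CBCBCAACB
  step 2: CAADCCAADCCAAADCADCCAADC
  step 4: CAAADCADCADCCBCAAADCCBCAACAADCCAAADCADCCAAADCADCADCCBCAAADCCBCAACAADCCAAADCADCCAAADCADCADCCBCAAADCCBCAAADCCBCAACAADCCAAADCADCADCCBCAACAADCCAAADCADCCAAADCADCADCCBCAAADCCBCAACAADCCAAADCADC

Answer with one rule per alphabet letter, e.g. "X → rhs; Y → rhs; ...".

  step 1 ⇒ step 2: CBCBCAACB ⇒ CAA·DC·CAA·DC·CAA·ADC·ADC·CAA·DC
    A ↦ ADC
    B ↦ DC
    C ↦ CAA
  step 0 ⇒ step 1: DDCD ⇒ CB·CB·CAA·CB
    D ↦ CB

A->ADC, B->DC, C->CAA, D->CB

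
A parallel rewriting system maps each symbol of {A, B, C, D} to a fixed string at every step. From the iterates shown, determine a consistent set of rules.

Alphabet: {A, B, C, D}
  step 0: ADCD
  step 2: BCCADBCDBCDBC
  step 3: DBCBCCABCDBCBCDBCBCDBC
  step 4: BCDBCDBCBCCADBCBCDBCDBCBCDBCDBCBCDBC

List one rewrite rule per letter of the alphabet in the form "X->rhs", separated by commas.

  step 3 ⇒ step 4: DBCBCCABCDBCBCDBCBCDBC ⇒ BC·D·BC·D·BC·BC·CA·D·BC·BC·D·BC·D·BC·BC·D·BC·D·BC·BC·D·BC
    A ↦ CA
    B ↦ D
    C ↦ BC
    D ↦ BC

A->CA, B->D, C->BC, D->BC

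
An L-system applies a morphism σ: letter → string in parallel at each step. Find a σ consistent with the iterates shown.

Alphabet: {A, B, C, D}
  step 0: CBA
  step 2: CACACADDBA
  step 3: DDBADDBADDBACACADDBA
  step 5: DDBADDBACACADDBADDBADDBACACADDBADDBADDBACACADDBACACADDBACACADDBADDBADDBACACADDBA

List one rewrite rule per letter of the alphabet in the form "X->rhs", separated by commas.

  step 2 ⇒ step 3: CACACADDBA ⇒ D·DBA·D·DBA·D·DBA·CA·CA·D·DBA
    A ↦ DBA
    B ↦ D
    C ↦ D
    D ↦ CA

A->DBA, B->D, C->D, D->CA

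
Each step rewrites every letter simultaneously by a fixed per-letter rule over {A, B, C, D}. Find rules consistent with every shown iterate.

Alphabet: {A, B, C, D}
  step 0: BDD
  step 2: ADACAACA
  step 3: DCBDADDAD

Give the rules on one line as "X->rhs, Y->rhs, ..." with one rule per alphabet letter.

A->D, B->CA, C->A, D->CB

  step 2 ⇒ step 3: ADACAACA ⇒ D·CB·D·A·D·D·A·D
    A ↦ D
    C ↦ A
    D ↦ CB
    B ↦ CA  (constrained at step 0)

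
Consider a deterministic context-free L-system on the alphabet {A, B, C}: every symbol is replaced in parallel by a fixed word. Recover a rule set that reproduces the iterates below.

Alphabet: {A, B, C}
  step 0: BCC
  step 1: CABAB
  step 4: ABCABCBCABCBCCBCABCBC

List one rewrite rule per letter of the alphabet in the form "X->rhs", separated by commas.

A->CB, B->C, C->AB

  step 0 ⇒ step 1: BCC ⇒ C·AB·AB
    B ↦ C
    C ↦ AB
    A ↦ CB  (constrained at step 1)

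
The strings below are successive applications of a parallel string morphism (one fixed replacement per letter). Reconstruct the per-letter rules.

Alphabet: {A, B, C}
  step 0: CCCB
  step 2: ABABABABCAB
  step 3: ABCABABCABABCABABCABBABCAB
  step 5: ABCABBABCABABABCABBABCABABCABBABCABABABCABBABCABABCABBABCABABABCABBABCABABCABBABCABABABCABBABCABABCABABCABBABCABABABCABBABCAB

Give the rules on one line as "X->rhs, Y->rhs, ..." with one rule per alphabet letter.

A->ABC, B->AB, C->B

  step 2 ⇒ step 3: ABABABABCAB ⇒ ABC·AB·ABC·AB·ABC·AB·ABC·AB·B·ABC·AB
    A ↦ ABC
    B ↦ AB
    C ↦ B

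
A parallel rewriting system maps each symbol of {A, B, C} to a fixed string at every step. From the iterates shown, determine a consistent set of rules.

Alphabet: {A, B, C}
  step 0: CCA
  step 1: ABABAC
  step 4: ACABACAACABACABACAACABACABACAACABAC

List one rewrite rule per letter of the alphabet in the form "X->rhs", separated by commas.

A->AC, B->A, C->AB

  step 0 ⇒ step 1: CCA ⇒ AB·AB·AC
    A ↦ AC
    C ↦ AB
    B ↦ A  (constrained at step 1)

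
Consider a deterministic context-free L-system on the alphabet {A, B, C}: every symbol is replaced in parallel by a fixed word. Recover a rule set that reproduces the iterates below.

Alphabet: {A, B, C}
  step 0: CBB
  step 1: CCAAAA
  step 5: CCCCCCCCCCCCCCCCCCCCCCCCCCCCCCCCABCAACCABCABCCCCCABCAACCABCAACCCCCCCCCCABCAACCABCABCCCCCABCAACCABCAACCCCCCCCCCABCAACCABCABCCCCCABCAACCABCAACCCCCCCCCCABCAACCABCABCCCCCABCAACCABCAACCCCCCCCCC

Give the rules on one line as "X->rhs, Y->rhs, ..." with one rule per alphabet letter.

  step 0 ⇒ step 1: CBB ⇒ CC·AA·AA
    B ↦ AA
    C ↦ CC
    A ↦ ABC  (constrained at step 1)

A->ABC, B->AA, C->CC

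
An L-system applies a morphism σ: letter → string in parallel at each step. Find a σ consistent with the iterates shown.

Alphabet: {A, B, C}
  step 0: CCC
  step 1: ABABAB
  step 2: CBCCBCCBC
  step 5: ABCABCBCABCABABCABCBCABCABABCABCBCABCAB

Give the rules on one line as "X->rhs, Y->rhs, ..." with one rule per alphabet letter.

A->CB, B->C, C->AB

  step 1 ⇒ step 2: ABABAB ⇒ CB·C·CB·C·CB·C
    A ↦ CB
    B ↦ C
  step 0 ⇒ step 1: CCC ⇒ AB·AB·AB
    C ↦ AB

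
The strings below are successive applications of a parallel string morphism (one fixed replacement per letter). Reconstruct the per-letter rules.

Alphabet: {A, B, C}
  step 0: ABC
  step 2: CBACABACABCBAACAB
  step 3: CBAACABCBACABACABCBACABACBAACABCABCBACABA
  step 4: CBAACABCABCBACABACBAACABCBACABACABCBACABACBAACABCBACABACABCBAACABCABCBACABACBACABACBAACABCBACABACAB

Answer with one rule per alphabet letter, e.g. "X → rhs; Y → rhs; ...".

A->CAB, B->A, C->CBA

  step 3 ⇒ step 4: CBAACABCBACABACABCBACABACBAACABCABCBACABA ⇒ CBA·A·CAB·CAB·CBA·CAB·A·CBA·A·CAB·CBA·CAB·A·CAB·CBA·CAB·A·CBA·A·CAB·CBA·CAB·A·CAB·CBA·A·CAB·CAB·CBA·CAB·A·CBA·CAB·A·CBA·A·CAB·CBA·CAB·A·CAB
    A ↦ CAB
    B ↦ A
    C ↦ CBA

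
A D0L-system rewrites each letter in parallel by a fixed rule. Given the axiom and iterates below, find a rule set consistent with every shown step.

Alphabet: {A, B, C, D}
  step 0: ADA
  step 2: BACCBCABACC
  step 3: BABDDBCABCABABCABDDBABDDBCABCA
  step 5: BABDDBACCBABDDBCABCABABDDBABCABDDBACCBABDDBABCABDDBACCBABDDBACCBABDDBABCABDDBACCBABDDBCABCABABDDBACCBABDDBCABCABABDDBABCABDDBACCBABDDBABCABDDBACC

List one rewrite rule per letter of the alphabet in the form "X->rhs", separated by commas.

  step 2 ⇒ step 3: BACCBCABACC ⇒ BA·BDD·BCA·BCA·BA·BCA·BDD·BA·BDD·BCA·BCA
    A ↦ BDD
    B ↦ BA
    C ↦ BCA
    D ↦ C  (constrained at step 0)

A->BDD, B->BA, C->BCA, D->C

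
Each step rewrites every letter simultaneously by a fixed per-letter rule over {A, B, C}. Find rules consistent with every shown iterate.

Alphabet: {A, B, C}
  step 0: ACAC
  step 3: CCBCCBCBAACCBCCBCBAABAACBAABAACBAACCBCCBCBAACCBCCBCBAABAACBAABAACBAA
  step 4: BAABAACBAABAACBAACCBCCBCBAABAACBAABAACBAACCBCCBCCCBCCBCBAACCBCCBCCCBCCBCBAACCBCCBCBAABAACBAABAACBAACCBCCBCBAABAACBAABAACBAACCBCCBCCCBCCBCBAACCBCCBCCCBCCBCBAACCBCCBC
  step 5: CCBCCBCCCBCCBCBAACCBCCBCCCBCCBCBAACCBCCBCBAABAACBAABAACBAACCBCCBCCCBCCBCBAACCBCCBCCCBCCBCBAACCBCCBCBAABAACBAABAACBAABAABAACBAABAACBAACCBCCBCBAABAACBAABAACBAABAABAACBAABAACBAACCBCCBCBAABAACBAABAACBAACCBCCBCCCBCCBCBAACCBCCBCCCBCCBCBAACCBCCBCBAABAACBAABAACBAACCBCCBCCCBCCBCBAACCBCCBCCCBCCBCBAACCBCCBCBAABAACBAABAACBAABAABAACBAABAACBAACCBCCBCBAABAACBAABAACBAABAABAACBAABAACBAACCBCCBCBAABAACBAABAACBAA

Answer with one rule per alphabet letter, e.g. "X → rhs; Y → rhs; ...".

A->CBC, B->C, C->BAA

  step 4 ⇒ step 5: BAABAACBAABAACBAACCBCCBCBAABAACBAABAACBAACCBCCBCCCBCCBCBAACCBCCBCCCBCCBCBAACCBCCBCBAABAACBAABAACBAACCBCCBCBAABAACBAABAACBAACCBCCBCCCBCCBCBAACCBCCBCCCBCCBCBAACCBCCBC ⇒ C·CBC·CBC·C·CBC·CBC·BAA·C·CBC·CBC·C·CBC·CBC·BAA·C·CBC·CBC·BAA·BAA·C·BAA·BAA·C·BAA·C·CBC·CBC·C·CBC·CBC·BAA·C·CBC·CBC·C·CBC·CBC·BAA·C·CBC·CBC·BAA·BAA·C·BAA·BAA·C·BAA·BAA·BAA·C·BAA·BAA·C·BAA·C·CBC·CBC·BAA·BAA·C·BAA·BAA·C·BAA·BAA·BAA·C·BAA·BAA·C·BAA·C·CBC·CBC·BAA·BAA·C·BAA·BAA·C·BAA·C·CBC·CBC·C·CBC·CBC·BAA·C·CBC·CBC·C·CBC·CBC·BAA·C·CBC·CBC·BAA·BAA·C·BAA·BAA·C·BAA·C·CBC·CBC·C·CBC·CBC·BAA·C·CBC·CBC·C·CBC·CBC·BAA·C·CBC·CBC·BAA·BAA·C·BAA·BAA·C·BAA·BAA·BAA·C·BAA·BAA·C·BAA·C·CBC·CBC·BAA·BAA·C·BAA·BAA·C·BAA·BAA·BAA·C·BAA·BAA·C·BAA·C·CBC·CBC·BAA·BAA·C·BAA·BAA·C·BAA
    A ↦ CBC
    B ↦ C
    C ↦ BAA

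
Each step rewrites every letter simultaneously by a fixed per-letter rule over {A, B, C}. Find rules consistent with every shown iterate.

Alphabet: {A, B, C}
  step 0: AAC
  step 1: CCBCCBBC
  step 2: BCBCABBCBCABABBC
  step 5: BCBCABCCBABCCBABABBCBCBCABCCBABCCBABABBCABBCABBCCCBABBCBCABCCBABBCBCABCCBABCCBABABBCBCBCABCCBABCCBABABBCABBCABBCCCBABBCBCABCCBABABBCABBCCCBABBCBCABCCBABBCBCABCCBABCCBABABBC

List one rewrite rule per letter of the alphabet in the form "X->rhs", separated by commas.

A->CCB, B->AB, C->BC

  step 1 ⇒ step 2: CCBCCBBC ⇒ BC·BC·AB·BC·BC·AB·AB·BC
    B ↦ AB
    C ↦ BC
  step 0 ⇒ step 1: AAC ⇒ CCB·CCB·BC
    A ↦ CCB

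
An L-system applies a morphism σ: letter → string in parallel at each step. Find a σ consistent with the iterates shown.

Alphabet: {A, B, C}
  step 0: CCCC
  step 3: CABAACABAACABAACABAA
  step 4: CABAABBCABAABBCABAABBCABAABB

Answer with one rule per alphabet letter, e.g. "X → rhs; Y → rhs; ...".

A->B, B->AA, C->CA

  step 3 ⇒ step 4: CABAACABAACABAACABAA ⇒ CA·B·AA·B·B·CA·B·AA·B·B·CA·B·AA·B·B·CA·B·AA·B·B
    A ↦ B
    B ↦ AA
    C ↦ CA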